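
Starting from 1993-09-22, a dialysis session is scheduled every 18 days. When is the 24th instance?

The 24th occurrence is 23 intervals after the first: 23 × 18 = 414 days after 1993-09-22.
September has 30 days — 8 days to the end of September leaves 406.
From end of September to end of 1993 is 92 days (314 left).
January has 31 days (283 left).
February has 28 days (255 left).
March has 31 days (224 left).
April has 30 days (194 left).
May has 31 days (163 left).
June has 30 days (133 left).
July has 31 days (102 left).
August has 31 days (71 left).
September has 30 days (41 left).
October has 31 days (10 left).
10 days into November → 1994-11-10.

1994-11-10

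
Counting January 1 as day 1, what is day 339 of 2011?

5 December 2011

January has 31 days (339 − 31 = 308 remain).
February has 28 days (308 − 28 = 280 remain).
March has 31 days (280 − 31 = 249 remain).
April has 30 days (249 − 30 = 219 remain).
May has 31 days (219 − 31 = 188 remain).
June has 30 days (188 − 30 = 158 remain).
July has 31 days (158 − 31 = 127 remain).
August has 31 days (127 − 31 = 96 remain).
September has 30 days (96 − 30 = 66 remain).
October has 31 days (66 − 31 = 35 remain).
November has 30 days (35 − 30 = 5 remain).
5 into December → December 5.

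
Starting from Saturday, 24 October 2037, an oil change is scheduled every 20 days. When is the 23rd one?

The 23rd occurrence is 22 intervals after the first: 22 × 20 = 440 days after 24 October 2037.
October has 31 days — 7 days to the end of October leaves 433.
From end of October to end of 2037 is 61 days (372 left).
2038 has 365 days (7 left).
7 days into January → 7 January 2039.

7 January 2039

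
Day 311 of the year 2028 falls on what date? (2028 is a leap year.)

2028-11-06

January has 31 days (311 − 31 = 280 remain).
February has 29 days (280 − 29 = 251 remain).
March has 31 days (251 − 31 = 220 remain).
April has 30 days (220 − 30 = 190 remain).
May has 31 days (190 − 31 = 159 remain).
June has 30 days (159 − 30 = 129 remain).
July has 31 days (129 − 31 = 98 remain).
August has 31 days (98 − 31 = 67 remain).
September has 30 days (67 − 30 = 37 remain).
October has 31 days (37 − 31 = 6 remain).
6 into November → November 6.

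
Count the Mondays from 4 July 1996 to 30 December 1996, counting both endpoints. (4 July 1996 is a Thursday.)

4 July 1996 is a Thursday; the first Monday on or after it is 8 July 1996 (4 days later).
From 8 July 1996 to 30 December 1996: 23 + 31 + 30 + 31 + 30 + 30 = 175 days (rest of July, August, September, October, November, December).
175 ÷ 7 = 25 full weeks with remainder 0, so 25 more Mondays after the first → 26.

26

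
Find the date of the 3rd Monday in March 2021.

March 15, 2021

The first Monday of March 2021 is March 1.
The 3rd Monday is 2 weeks later: 1 + 14 = 15.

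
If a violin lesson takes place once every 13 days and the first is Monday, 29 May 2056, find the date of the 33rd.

The 33rd occurrence is 32 intervals after the first: 32 × 13 = 416 days after 29 May 2056.
May has 31 days — 2 days to the end of May leaves 414.
From end of May to end of 2056 is 214 days (200 left).
January has 31 days (169 left).
February has 28 days (141 left).
March has 31 days (110 left).
April has 30 days (80 left).
May has 31 days (49 left).
June has 30 days (19 left).
19 days into July → 19 July 2057.

19 July 2057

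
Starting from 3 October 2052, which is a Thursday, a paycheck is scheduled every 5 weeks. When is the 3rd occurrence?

The 3rd occurrence is 2 intervals after the first: 2 × 35 = 70 days after 3 October 2052.
October has 31 days — 28 days to the end of October leaves 42.
November has 30 days (12 left).
12 days into December → 12 December 2052.

12 December 2052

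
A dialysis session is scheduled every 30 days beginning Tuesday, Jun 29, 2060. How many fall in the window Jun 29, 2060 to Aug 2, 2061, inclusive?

14

Occurrences land 30·i days after Jun 29, 2060 for i = 0, 1, 2, …
The window opens on the start date, so the first occurrence inside is #1 on Jun 29, 2060.
Aug 2, 2061 is 399 days after the start; 399 ÷ 30 = 13 remainder 9. Last occurrence in the window: #14 on Jul 24, 2061.
Occurrences #1 through #14: 14 in total.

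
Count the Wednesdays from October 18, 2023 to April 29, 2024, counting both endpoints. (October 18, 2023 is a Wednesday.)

28

October 18, 2023 is a Wednesday; the first Wednesday on or after it is October 18, 2023.
From October 18, 2023 to April 29, 2024: 13 + 30 + 31 + 31 + 29 + 31 + 29 = 194 days (rest of October, November, December, January, February, March, April).
194 ÷ 7 = 27 full weeks with remainder 5, so 27 more Wednesdays after the first → 28.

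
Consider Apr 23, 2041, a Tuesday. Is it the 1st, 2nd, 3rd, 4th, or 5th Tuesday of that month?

Day 23 falls in week ⌈23/7⌉ of the month.
Days 1–7 hold the 1st Tuesday, 8–14 the 2nd, 15–21 the 3rd, 22–28 the 4th, 29–31 the 5th.
23 is in the range for the 4th.

4th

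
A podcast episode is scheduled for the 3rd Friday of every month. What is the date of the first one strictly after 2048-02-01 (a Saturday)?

2048-02-21

February 2048 starts on a Saturday; its first Friday is the 7th, so the 3rd Friday is the 21st — 2048-02-21.
2048-02-21 is after 2048-02-01, so that is the next one.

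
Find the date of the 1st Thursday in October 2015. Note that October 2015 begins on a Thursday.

October 2015 begins on a Thursday, so the first Thursday is October 1.

October 1, 2015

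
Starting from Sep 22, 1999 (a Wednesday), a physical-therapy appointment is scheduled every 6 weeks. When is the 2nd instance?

Nov 3, 1999

The 2nd occurrence is 1 interval after the first: 1 × 42 = 42 days after Sep 22, 1999.
Sep has 30 days — 8 days to the end of Sep leaves 34.
Oct has 31 days (3 left).
3 days into Nov → Nov 3, 1999.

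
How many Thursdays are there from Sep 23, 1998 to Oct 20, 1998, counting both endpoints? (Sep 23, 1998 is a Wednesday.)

4

Sep 23, 1998 is a Wednesday; the first Thursday on or after it is Sep 24, 1998 (1 day later).
From Sep 24, 1998 to Oct 20, 1998: 6 + 20 = 26 days (rest of Sep, Oct).
26 ÷ 7 = 3 full weeks with remainder 5, so 3 more Thursdays after the first → 4.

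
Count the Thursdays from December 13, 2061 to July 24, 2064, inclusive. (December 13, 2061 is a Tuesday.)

December 13, 2061 is a Tuesday; the first Thursday on or after it is December 15, 2061 (2 days later).
From December 15, 2061 to July 24, 2064: 16 + 365 + 365 + 206 = 952 days (rest of 2061, 2062, 2063, to July 24, 2064 in 2064).
952 ÷ 7 = 136 full weeks with remainder 0, so 136 more Thursdays after the first → 137.

137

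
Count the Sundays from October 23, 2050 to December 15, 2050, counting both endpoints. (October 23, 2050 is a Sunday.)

October 23, 2050 is a Sunday; the first Sunday on or after it is October 23, 2050.
From October 23, 2050 to December 15, 2050: 8 + 30 + 15 = 53 days (rest of October, November, December).
53 ÷ 7 = 7 full weeks with remainder 4, so 7 more Sundays after the first → 8.

8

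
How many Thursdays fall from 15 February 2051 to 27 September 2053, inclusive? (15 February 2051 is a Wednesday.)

15 February 2051 is a Wednesday; the first Thursday on or after it is 16 February 2051 (1 day later).
From 16 February 2051 to 27 September 2053: 318 + 366 + 270 = 954 days (rest of 2051, 2052, to 27 September 2053 in 2053).
954 ÷ 7 = 136 full weeks with remainder 2, so 136 more Thursdays after the first → 137.

137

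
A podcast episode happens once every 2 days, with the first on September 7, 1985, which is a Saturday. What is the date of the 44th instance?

The 44th occurrence is 43 intervals after the first: 43 × 2 = 86 days after September 7, 1985.
September has 30 days — 23 days to the end of September leaves 63.
October has 31 days (32 left).
November has 30 days (2 left).
2 days into December → December 2, 1985.

December 2, 1985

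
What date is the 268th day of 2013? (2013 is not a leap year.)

2013-09-25

January has 31 days (268 − 31 = 237 remain).
February has 28 days (237 − 28 = 209 remain).
March has 31 days (209 − 31 = 178 remain).
April has 30 days (178 − 30 = 148 remain).
May has 31 days (148 − 31 = 117 remain).
June has 30 days (117 − 30 = 87 remain).
July has 31 days (87 − 31 = 56 remain).
August has 31 days (56 − 31 = 25 remain).
25 into September → September 25.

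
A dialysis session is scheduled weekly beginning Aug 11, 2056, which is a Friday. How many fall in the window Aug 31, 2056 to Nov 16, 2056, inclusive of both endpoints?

11

Occurrences land 7·i days after Aug 11, 2056 for i = 0, 1, 2, …
Aug 31, 2056 is 20 days after the start; 20 ÷ 7 = 2 remainder 6; since the remainder is 6, round up to i = 3. First occurrence in the window: #4 on Sep 1, 2056 (3×7 = 21 days in).
Nov 16, 2056 is 97 days after the start; 97 ÷ 7 = 13 remainder 6. Last occurrence in the window: #14 on Nov 10, 2056.
Occurrences #4 through #14: 11 in total.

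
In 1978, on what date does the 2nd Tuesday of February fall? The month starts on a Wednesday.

February 14, 1978

February 1978 begins on a Wednesday, so the first Tuesday is February 7 (6 days later).
The 2nd Tuesday is 1 weeks later: 7 + 7 = 14.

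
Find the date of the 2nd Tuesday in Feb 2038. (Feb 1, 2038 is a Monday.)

Feb 2038 begins on a Monday, so the first Tuesday is Feb 2 (1 day later).
The 2nd Tuesday is 1 weeks later: 2 + 7 = 9.

Feb 9, 2038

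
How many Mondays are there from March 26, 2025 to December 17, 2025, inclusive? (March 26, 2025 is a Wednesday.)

March 26, 2025 is a Wednesday; the first Monday on or after it is March 31, 2025 (5 days later).
From March 31, 2025 to December 17, 2025: 0 + 30 + 31 + 30 + 31 + 31 + 30 + 31 + 30 + 17 = 261 days (rest of March, April, May, June, July, August, September, October, November, December).
261 ÷ 7 = 37 full weeks with remainder 2, so 37 more Mondays after the first → 38.

38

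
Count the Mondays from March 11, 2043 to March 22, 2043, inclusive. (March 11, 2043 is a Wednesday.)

1

March 11, 2043 is a Wednesday; the first Monday on or after it is March 16, 2043 (5 days later).
From March 16, 2043 to March 22, 2043 is 22 − 16 = 6 days.
6 ÷ 7 = 0 full weeks with remainder 6, so 0 more Mondays after the first → 1.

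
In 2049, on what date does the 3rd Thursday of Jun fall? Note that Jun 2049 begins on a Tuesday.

Jun 17, 2049

Jun 2049 begins on a Tuesday, so the first Thursday is Jun 3 (2 days later).
The 3rd Thursday is 2 weeks later: 3 + 14 = 17.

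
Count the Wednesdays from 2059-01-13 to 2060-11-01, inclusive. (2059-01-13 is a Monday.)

2059-01-13 is a Monday; the first Wednesday on or after it is 2059-01-15 (2 days later).
From 2059-01-15 to 2060-11-01: 350 + 306 = 656 days (rest of 2059, to 2060-11-01 in 2060).
656 ÷ 7 = 93 full weeks with remainder 5, so 93 more Wednesdays after the first → 94.

94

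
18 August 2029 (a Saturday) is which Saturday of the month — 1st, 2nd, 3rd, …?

3rd

Day 18 falls in week ⌈18/7⌉ of the month.
Days 1–7 hold the 1st Saturday, 8–14 the 2nd, 15–21 the 3rd, 22–28 the 4th, 29–31 the 5th.
18 is in the range for the 3rd.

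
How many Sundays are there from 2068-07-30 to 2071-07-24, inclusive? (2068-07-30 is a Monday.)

155

2068-07-30 is a Monday; the first Sunday on or after it is 2068-08-05 (6 days later).
From 2068-08-05 to 2071-07-24: 148 + 365 + 365 + 205 = 1083 days (rest of 2068, 2069, 2070, to 2071-07-24 in 2071).
1083 ÷ 7 = 154 full weeks with remainder 5, so 154 more Sundays after the first → 155.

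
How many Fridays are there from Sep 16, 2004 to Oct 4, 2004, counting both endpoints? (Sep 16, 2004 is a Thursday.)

3

Sep 16, 2004 is a Thursday; the first Friday on or after it is Sep 17, 2004 (1 day later).
From Sep 17, 2004 to Oct 4, 2004: 13 + 4 = 17 days (rest of Sep, Oct).
17 ÷ 7 = 2 full weeks with remainder 3, so 2 more Fridays after the first → 3.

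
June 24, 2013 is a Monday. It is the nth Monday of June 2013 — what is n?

4th

Day 24 falls in week ⌈24/7⌉ of the month.
Days 1–7 hold the 1st Monday, 8–14 the 2nd, 15–21 the 3rd, 22–28 the 4th, 29–31 the 5th.
24 is in the range for the 4th.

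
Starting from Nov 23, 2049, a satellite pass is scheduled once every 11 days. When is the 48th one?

The 48th occurrence is 47 intervals after the first: 47 × 11 = 517 days after Nov 23, 2049.
Nov has 30 days — 7 days to the end of Nov leaves 510.
From end of Nov to end of 2049 is 31 days (479 left).
2050 has 365 days (114 left).
Jan has 31 days (83 left).
Feb has 28 days (55 left).
Mar has 31 days (24 left).
24 days into Apr → Apr 24, 2051.

Apr 24, 2051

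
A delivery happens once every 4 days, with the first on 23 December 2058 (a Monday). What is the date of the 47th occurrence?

The 47th occurrence is 46 intervals after the first: 46 × 4 = 184 days after 23 December 2058.
December has 31 days — 8 days to the end of December leaves 176.
January has 31 days (145 left).
February has 28 days (117 left).
March has 31 days (86 left).
April has 30 days (56 left).
May has 31 days (25 left).
25 days into June → 25 June 2059.

25 June 2059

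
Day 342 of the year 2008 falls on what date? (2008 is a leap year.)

January has 31 days (342 − 31 = 311 remain).
February has 29 days (311 − 29 = 282 remain).
March has 31 days (282 − 31 = 251 remain).
April has 30 days (251 − 30 = 221 remain).
May has 31 days (221 − 31 = 190 remain).
June has 30 days (190 − 30 = 160 remain).
July has 31 days (160 − 31 = 129 remain).
August has 31 days (129 − 31 = 98 remain).
September has 30 days (98 − 30 = 68 remain).
October has 31 days (68 − 31 = 37 remain).
November has 30 days (37 − 30 = 7 remain).
7 into December → December 7.

December 7, 2008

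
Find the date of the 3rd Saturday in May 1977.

May 21, 1977

The first Saturday of May 1977 is May 7.
The 3rd Saturday is 2 weeks later: 7 + 14 = 21.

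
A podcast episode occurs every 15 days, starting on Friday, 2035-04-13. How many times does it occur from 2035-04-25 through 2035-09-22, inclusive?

Occurrences land 15·i days after 2035-04-13 for i = 0, 1, 2, …
2035-04-25 is 12 days after the start; 12 ÷ 15 = 0 remainder 12; since the remainder is 12, round up to i = 1. First occurrence in the window: #2 on 2035-04-28 (1×15 = 15 days in).
2035-09-22 is 162 days after the start; 162 ÷ 15 = 10 remainder 12. Last occurrence in the window: #11 on 2035-09-10.
Occurrences #2 through #11: 10 in total.

10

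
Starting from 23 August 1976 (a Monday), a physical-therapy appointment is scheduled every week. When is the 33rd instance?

The 33rd occurrence is 32 intervals after the first: 32 × 7 = 224 days after 23 August 1976.
August has 31 days — 8 days to the end of August leaves 216.
September has 30 days (186 left).
October has 31 days (155 left).
November has 30 days (125 left).
December has 31 days (94 left).
January has 31 days (63 left).
February has 28 days (35 left).
March has 31 days (4 left).
4 days into April → 4 April 1977.

4 April 1977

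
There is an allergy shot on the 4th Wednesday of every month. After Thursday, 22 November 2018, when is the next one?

28 November 2018

November 2018 starts on a Thursday; its first Wednesday is the 7th, so the 4th Wednesday is the 28th — 28 November 2018.
28 November 2018 is after 22 November 2018, so that is the next one.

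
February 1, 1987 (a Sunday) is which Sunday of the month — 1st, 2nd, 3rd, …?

1st

Day 1 falls in week ⌈1/7⌉ of the month.
Days 1–7 hold the 1st Sunday, 8–14 the 2nd, 15–21 the 3rd, 22–28 the 4th, 29–31 the 5th.
1 is in the range for the 1st.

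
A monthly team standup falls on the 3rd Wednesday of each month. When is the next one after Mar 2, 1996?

Mar 20, 1996

Mar 1996 starts on a Friday; its first Wednesday is the 6th, so the 3rd Wednesday is the 20th — Mar 20, 1996.
Mar 20, 1996 is after Mar 2, 1996, so that is the next one.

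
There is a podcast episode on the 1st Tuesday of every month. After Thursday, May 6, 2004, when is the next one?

Jun 1, 2004

May 2004 starts on a Saturday, so its 1st Tuesday is May 4, 2004 (3 days in).
That is not after May 6, 2004, so look at Jun 2004.
Jun 2004 starts on a Tuesday, so its 1st Tuesday is Jun 1, 2004.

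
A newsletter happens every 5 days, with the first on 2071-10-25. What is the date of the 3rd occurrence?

2071-11-04

The 3rd occurrence is 2 intervals after the first: 2 × 5 = 10 days after 2071-10-25.
October has 31 days — 6 days to the end of October leaves 4.
4 days into November → 2071-11-04.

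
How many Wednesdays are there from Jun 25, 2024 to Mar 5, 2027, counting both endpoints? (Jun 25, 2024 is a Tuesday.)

Jun 25, 2024 is a Tuesday; the first Wednesday on or after it is Jun 26, 2024 (1 day later).
From Jun 26, 2024 to Mar 5, 2027: 188 + 365 + 365 + 64 = 982 days (rest of 2024, 2025, 2026, to Mar 5, 2027 in 2027).
982 ÷ 7 = 140 full weeks with remainder 2, so 140 more Wednesdays after the first → 141.

141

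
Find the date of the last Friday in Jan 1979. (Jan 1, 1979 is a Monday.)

Jan 26, 1979

Jan 1979 begins on a Monday, so the first Friday is Jan 5 (4 days later).
Jan 1979 has 31 days. Adding weeks: 5, 12, 19, 26 — the last one ≤ 31 is the 26th.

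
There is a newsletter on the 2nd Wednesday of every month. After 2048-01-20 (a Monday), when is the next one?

2048-02-12

January 2048 starts on a Wednesday; its first Wednesday is the 1st, so the 2nd Wednesday is the 8th — 2048-01-08.
That is not after 2048-01-20, so look at February 2048.
February 2048 starts on a Saturday; its first Wednesday is the 5th, so the 2nd Wednesday is the 12th — 2048-02-12.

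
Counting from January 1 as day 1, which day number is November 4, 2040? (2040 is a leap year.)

309

Days in months before November: 31 + 29 + 31 + 30 + 31 + 30 + 31 + 31 + 30 + 31 = 305.
Plus 4 days into November → day 309.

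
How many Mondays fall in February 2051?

4

1 February 2051 is a Wednesday; the first Monday on or after it is 6 February 2051 (5 days later).
From 6 February 2051 to 28 February 2051 is 28 − 6 = 22 days.
22 ÷ 7 = 3 full weeks with remainder 1, so 3 more Mondays after the first → 4.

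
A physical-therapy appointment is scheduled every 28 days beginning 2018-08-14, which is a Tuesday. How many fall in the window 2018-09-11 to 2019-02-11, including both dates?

Occurrences land 28·i days after 2018-08-14 for i = 0, 1, 2, …
2018-09-11 is 28 days after the start; 28 ÷ 28 = 1 remainder 0. First occurrence in the window: #2 on 2018-09-11 (1×28 = 28 days in).
2019-02-11 is 181 days after the start; 181 ÷ 28 = 6 remainder 13. Last occurrence in the window: #7 on 2019-01-29.
Occurrences #2 through #7: 6 in total.

6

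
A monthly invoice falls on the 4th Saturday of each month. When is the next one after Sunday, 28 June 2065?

June 2065 starts on a Monday; its first Saturday is the 6th, so the 4th Saturday is the 27th — 27 June 2065.
That is not after 28 June 2065, so look at July 2065.
July 2065 starts on a Wednesday; its first Saturday is the 4th, so the 4th Saturday is the 25th — 25 July 2065.

25 July 2065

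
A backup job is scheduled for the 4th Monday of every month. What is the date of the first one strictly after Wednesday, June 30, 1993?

June 1993 starts on a Tuesday; its first Monday is the 7th, so the 4th Monday is the 28th — June 28, 1993.
That is not after June 30, 1993, so look at July 1993.
July 1993 starts on a Thursday; its first Monday is the 5th, so the 4th Monday is the 26th — July 26, 1993.

July 26, 1993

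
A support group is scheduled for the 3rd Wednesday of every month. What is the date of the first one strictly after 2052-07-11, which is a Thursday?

2052-07-17

July 2052 starts on a Monday; its first Wednesday is the 3rd, so the 3rd Wednesday is the 17th — 2052-07-17.
2052-07-17 is after 2052-07-11, so that is the next one.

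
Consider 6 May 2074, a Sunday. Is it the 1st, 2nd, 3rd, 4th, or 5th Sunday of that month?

1st

Day 6 falls in week ⌈6/7⌉ of the month.
Days 1–7 hold the 1st Sunday, 8–14 the 2nd, 15–21 the 3rd, 22–28 the 4th, 29–31 the 5th.
6 is in the range for the 1st.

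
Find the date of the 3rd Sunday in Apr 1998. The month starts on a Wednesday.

Apr 1998 begins on a Wednesday, so the first Sunday is Apr 5 (4 days later).
The 3rd Sunday is 2 weeks later: 5 + 14 = 19.

Apr 19, 1998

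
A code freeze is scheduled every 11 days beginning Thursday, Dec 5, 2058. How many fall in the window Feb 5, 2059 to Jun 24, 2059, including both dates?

Occurrences land 11·i days after Dec 5, 2058 for i = 0, 1, 2, …
Feb 5, 2059 is 62 days after the start; 62 ÷ 11 = 5 remainder 7; since the remainder is 7, round up to i = 6. First occurrence in the window: #7 on Feb 9, 2059 (6×11 = 66 days in).
Jun 24, 2059 is 201 days after the start; 201 ÷ 11 = 18 remainder 3. Last occurrence in the window: #19 on Jun 21, 2059.
Occurrences #7 through #19: 13 in total.

13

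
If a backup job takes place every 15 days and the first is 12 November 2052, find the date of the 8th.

25 February 2053

The 8th occurrence is 7 intervals after the first: 7 × 15 = 105 days after 12 November 2052.
November has 30 days — 18 days to the end of November leaves 87.
December has 31 days (56 left).
January has 31 days (25 left).
25 days into February → 25 February 2053.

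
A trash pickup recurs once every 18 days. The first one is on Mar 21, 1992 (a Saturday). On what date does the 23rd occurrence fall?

Apr 21, 1993

The 23rd occurrence is 22 intervals after the first: 22 × 18 = 396 days after Mar 21, 1992.
Mar has 31 days — 10 days to the end of Mar leaves 386.
Apr has 30 days (356 left).
May has 31 days (325 left).
Jun has 30 days (295 left).
Jul has 31 days (264 left).
Aug has 31 days (233 left).
Sep has 30 days (203 left).
Oct has 31 days (172 left).
Nov has 30 days (142 left).
Dec has 31 days (111 left).
Jan has 31 days (80 left).
Feb has 28 days (52 left).
Mar has 31 days (21 left).
21 days into Apr → Apr 21, 1993.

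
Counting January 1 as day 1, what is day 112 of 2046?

January has 31 days (112 − 31 = 81 remain).
February has 28 days (81 − 28 = 53 remain).
March has 31 days (53 − 31 = 22 remain).
22 into April → April 22.

April 22, 2046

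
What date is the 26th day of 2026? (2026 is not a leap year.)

26 into January → January 26.

2026-01-26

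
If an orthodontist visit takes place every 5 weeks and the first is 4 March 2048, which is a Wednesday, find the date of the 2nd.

8 April 2048

The 2nd occurrence is 1 interval after the first: 1 × 35 = 35 days after 4 March 2048.
March has 31 days — 27 days to the end of March leaves 8.
8 days into April → 8 April 2048.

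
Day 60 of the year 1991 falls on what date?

January has 31 days (60 − 31 = 29 remain).
February has 28 days (29 − 28 = 1 remain).
1 into March → March 1.

March 1, 1991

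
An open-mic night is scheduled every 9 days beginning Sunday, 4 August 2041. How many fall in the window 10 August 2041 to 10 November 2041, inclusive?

10

Occurrences land 9·i days after 4 August 2041 for i = 0, 1, 2, …
10 August 2041 is 6 days after the start; 6 ÷ 9 = 0 remainder 6; since the remainder is 6, round up to i = 1. First occurrence in the window: #2 on 13 August 2041 (1×9 = 9 days in).
10 November 2041 is 98 days after the start; 98 ÷ 9 = 10 remainder 8. Last occurrence in the window: #11 on 2 November 2041.
Occurrences #2 through #11: 10 in total.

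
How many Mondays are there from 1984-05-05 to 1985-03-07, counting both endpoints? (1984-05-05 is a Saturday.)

1984-05-05 is a Saturday; the first Monday on or after it is 1984-05-07 (2 days later).
From 1984-05-07 to 1985-03-07: 24 + 30 + 31 + 31 + 30 + 31 + 30 + 31 + 31 + 28 + 7 = 304 days (rest of May, June, July, August, September, October, November, December, January, February, March).
304 ÷ 7 = 43 full weeks with remainder 3, so 43 more Mondays after the first → 44.

44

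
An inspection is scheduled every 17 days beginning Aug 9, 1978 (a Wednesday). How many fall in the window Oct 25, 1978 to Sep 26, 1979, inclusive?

Occurrences land 17·i days after Aug 9, 1978 for i = 0, 1, 2, …
Oct 25, 1978 is 77 days after the start; 77 ÷ 17 = 4 remainder 9; since the remainder is 9, round up to i = 5. First occurrence in the window: #6 on Nov 2, 1978 (5×17 = 85 days in).
Sep 26, 1979 is 413 days after the start; 413 ÷ 17 = 24 remainder 5. Last occurrence in the window: #25 on Sep 21, 1979.
Occurrences #6 through #25: 20 in total.

20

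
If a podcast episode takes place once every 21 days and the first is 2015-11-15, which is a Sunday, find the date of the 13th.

The 13th occurrence is 12 intervals after the first: 12 × 21 = 252 days after 2015-11-15.
November has 30 days — 15 days to the end of November leaves 237.
December has 31 days (206 left).
January has 31 days (175 left).
February has 29 days (146 left).
March has 31 days (115 left).
April has 30 days (85 left).
May has 31 days (54 left).
June has 30 days (24 left).
24 days into July → 2016-07-24.

2016-07-24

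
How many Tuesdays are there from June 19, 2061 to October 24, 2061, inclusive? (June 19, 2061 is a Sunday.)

18

June 19, 2061 is a Sunday; the first Tuesday on or after it is June 21, 2061 (2 days later).
From June 21, 2061 to October 24, 2061: 9 + 31 + 31 + 30 + 24 = 125 days (rest of June, July, August, September, October).
125 ÷ 7 = 17 full weeks with remainder 6, so 17 more Tuesdays after the first → 18.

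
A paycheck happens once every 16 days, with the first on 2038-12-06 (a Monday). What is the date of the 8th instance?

2039-03-28

The 8th occurrence is 7 intervals after the first: 7 × 16 = 112 days after 2038-12-06.
December has 31 days — 25 days to the end of December leaves 87.
January has 31 days (56 left).
February has 28 days (28 left).
28 days into March → 2039-03-28.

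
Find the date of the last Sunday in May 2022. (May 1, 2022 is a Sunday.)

May 2022 begins on a Sunday, so the first Sunday is May 1.
May 2022 has 31 days. Adding weeks: 1, 8, 15, 22, 29 — the last one ≤ 31 is the 29th.

29 May 2022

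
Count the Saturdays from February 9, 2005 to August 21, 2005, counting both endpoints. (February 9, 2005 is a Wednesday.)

28

February 9, 2005 is a Wednesday; the first Saturday on or after it is February 12, 2005 (3 days later).
From February 12, 2005 to August 21, 2005: 16 + 31 + 30 + 31 + 30 + 31 + 21 = 190 days (rest of February, March, April, May, June, July, August).
190 ÷ 7 = 27 full weeks with remainder 1, so 27 more Saturdays after the first → 28.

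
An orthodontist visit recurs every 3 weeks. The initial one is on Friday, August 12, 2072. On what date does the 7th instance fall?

December 16, 2072

The 7th occurrence is 6 intervals after the first: 6 × 21 = 126 days after August 12, 2072.
August has 31 days — 19 days to the end of August leaves 107.
September has 30 days (77 left).
October has 31 days (46 left).
November has 30 days (16 left).
16 days into December → December 16, 2072.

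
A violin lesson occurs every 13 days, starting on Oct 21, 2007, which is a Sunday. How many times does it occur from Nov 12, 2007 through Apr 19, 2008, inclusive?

12

Occurrences land 13·i days after Oct 21, 2007 for i = 0, 1, 2, …
Nov 12, 2007 is 22 days after the start; 22 ÷ 13 = 1 remainder 9; since the remainder is 9, round up to i = 2. First occurrence in the window: #3 on Nov 16, 2007 (2×13 = 26 days in).
Apr 19, 2008 is 181 days after the start; 181 ÷ 13 = 13 remainder 12. Last occurrence in the window: #14 on Apr 7, 2008.
Occurrences #3 through #14: 12 in total.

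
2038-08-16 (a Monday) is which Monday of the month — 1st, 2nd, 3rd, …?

Day 16 falls in week ⌈16/7⌉ of the month.
Days 1–7 hold the 1st Monday, 8–14 the 2nd, 15–21 the 3rd, 22–28 the 4th, 29–31 the 5th.
16 is in the range for the 3rd.

3rd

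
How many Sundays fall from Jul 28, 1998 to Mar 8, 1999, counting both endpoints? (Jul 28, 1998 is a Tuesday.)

32

Jul 28, 1998 is a Tuesday; the first Sunday on or after it is Aug 2, 1998 (5 days later).
From Aug 2, 1998 to Mar 8, 1999: 29 + 30 + 31 + 30 + 31 + 31 + 28 + 8 = 218 days (rest of Aug, Sep, Oct, Nov, Dec, Jan, Feb, Mar).
218 ÷ 7 = 31 full weeks with remainder 1, so 31 more Sundays after the first → 32.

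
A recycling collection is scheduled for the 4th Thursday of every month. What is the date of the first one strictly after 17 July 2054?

23 July 2054

July 2054 starts on a Wednesday; its first Thursday is the 2nd, so the 4th Thursday is the 23rd — 23 July 2054.
23 July 2054 is after 17 July 2054, so that is the next one.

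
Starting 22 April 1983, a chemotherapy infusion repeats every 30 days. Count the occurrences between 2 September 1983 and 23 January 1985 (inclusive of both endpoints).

Occurrences land 30·i days after 22 April 1983 for i = 0, 1, 2, …
2 September 1983 is 133 days after the start; 133 ÷ 30 = 4 remainder 13; since the remainder is 13, round up to i = 5. First occurrence in the window: #6 on 19 September 1983 (5×30 = 150 days in).
23 January 1985 is 642 days after the start; 642 ÷ 30 = 21 remainder 12. Last occurrence in the window: #22 on 11 January 1985.
Occurrences #6 through #22: 17 in total.

17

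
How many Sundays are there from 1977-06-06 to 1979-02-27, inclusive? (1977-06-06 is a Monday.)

1977-06-06 is a Monday; the first Sunday on or after it is 1977-06-12 (6 days later).
From 1977-06-12 to 1979-02-27: 202 + 365 + 58 = 625 days (rest of 1977, 1978, to 1979-02-27 in 1979).
625 ÷ 7 = 89 full weeks with remainder 2, so 89 more Sundays after the first → 90.

90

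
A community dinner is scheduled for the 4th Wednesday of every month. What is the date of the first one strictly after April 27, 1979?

May 23, 1979

April 1979 starts on a Sunday; its first Wednesday is the 4th, so the 4th Wednesday is the 25th — April 25, 1979.
That is not after April 27, 1979, so look at May 1979.
May 1979 starts on a Tuesday; its first Wednesday is the 2nd, so the 4th Wednesday is the 23rd — May 23, 1979.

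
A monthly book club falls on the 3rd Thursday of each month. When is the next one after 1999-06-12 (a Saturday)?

1999-06-17

June 1999 starts on a Tuesday; its first Thursday is the 3rd, so the 3rd Thursday is the 17th — 1999-06-17.
1999-06-17 is after 1999-06-12, so that is the next one.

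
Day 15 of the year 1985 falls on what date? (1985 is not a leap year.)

15 January 1985

15 into January → January 15.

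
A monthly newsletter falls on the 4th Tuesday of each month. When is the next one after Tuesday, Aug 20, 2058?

Aug 27, 2058

Aug 2058 starts on a Thursday; its first Tuesday is the 6th, so the 4th Tuesday is the 27th — Aug 27, 2058.
Aug 27, 2058 is after Aug 20, 2058, so that is the next one.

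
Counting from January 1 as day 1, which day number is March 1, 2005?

Days in months before March: 31 + 28 = 59.
Plus 1 day into March → day 60.

60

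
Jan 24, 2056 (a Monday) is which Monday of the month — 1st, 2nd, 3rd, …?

4th

Day 24 falls in week ⌈24/7⌉ of the month.
Days 1–7 hold the 1st Monday, 8–14 the 2nd, 15–21 the 3rd, 22–28 the 4th, 29–31 the 5th.
24 is in the range for the 4th.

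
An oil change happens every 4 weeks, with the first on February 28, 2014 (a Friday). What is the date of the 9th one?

October 10, 2014

The 9th occurrence is 8 intervals after the first: 8 × 28 = 224 days after February 28, 2014.
February has 28 days — 0 days to the end of February leaves 224.
March has 31 days (193 left).
April has 30 days (163 left).
May has 31 days (132 left).
June has 30 days (102 left).
July has 31 days (71 left).
August has 31 days (40 left).
September has 30 days (10 left).
10 days into October → October 10, 2014.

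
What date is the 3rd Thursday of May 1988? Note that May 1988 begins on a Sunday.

May 1988 begins on a Sunday, so the first Thursday is May 5 (4 days later).
The 3rd Thursday is 2 weeks later: 5 + 14 = 19.

May 19, 1988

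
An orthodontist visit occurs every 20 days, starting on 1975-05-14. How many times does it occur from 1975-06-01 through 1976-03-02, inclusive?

14

Occurrences land 20·i days after 1975-05-14 for i = 0, 1, 2, …
1975-06-01 is 18 days after the start; 18 ÷ 20 = 0 remainder 18; since the remainder is 18, round up to i = 1. First occurrence in the window: #2 on 1975-06-03 (1×20 = 20 days in).
1976-03-02 is 293 days after the start; 293 ÷ 20 = 14 remainder 13. Last occurrence in the window: #15 on 1976-02-18.
Occurrences #2 through #15: 14 in total.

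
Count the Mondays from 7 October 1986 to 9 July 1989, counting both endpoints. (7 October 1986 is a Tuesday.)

7 October 1986 is a Tuesday; the first Monday on or after it is 13 October 1986 (6 days later).
From 13 October 1986 to 9 July 1989: 79 + 365 + 366 + 190 = 1000 days (rest of 1986, 1987, 1988, to 9 July 1989 in 1989).
1000 ÷ 7 = 142 full weeks with remainder 6, so 142 more Mondays after the first → 143.

143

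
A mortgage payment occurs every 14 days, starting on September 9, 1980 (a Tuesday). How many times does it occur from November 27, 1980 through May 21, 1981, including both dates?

Occurrences land 14·i days after September 9, 1980 for i = 0, 1, 2, …
November 27, 1980 is 79 days after the start; 79 ÷ 14 = 5 remainder 9; since the remainder is 9, round up to i = 6. First occurrence in the window: #7 on December 2, 1980 (6×14 = 84 days in).
May 21, 1981 is 254 days after the start; 254 ÷ 14 = 18 remainder 2. Last occurrence in the window: #19 on May 19, 1981.
Occurrences #7 through #19: 13 in total.

13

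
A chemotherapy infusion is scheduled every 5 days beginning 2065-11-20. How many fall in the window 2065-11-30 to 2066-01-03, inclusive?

7

Occurrences land 5·i days after 2065-11-20 for i = 0, 1, 2, …
2065-11-30 is 10 days after the start; 10 ÷ 5 = 2 remainder 0. First occurrence in the window: #3 on 2065-11-30 (2×5 = 10 days in).
2066-01-03 is 44 days after the start; 44 ÷ 5 = 8 remainder 4. Last occurrence in the window: #9 on 2065-12-30.
Occurrences #3 through #9: 7 in total.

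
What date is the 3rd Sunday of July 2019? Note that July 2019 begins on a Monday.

July 2019 begins on a Monday, so the first Sunday is July 7 (6 days later).
The 3rd Sunday is 2 weeks later: 7 + 14 = 21.

July 21, 2019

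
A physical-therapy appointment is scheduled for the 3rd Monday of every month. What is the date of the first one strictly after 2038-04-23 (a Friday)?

2038-05-17

April 2038 starts on a Thursday; its first Monday is the 5th, so the 3rd Monday is the 19th — 2038-04-19.
That is not after 2038-04-23, so look at May 2038.
May 2038 starts on a Saturday; its first Monday is the 3rd, so the 3rd Monday is the 17th — 2038-05-17.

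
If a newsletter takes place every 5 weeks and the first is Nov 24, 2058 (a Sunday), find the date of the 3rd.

The 3rd occurrence is 2 intervals after the first: 2 × 35 = 70 days after Nov 24, 2058.
Nov has 30 days — 6 days to the end of Nov leaves 64.
Dec has 31 days (33 left).
Jan has 31 days (2 left).
2 days into Feb → Feb 2, 2059.

Feb 2, 2059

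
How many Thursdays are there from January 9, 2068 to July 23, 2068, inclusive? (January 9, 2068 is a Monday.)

January 9, 2068 is a Monday; the first Thursday on or after it is January 12, 2068 (3 days later).
From January 12, 2068 to July 23, 2068: 19 + 29 + 31 + 30 + 31 + 30 + 23 = 193 days (rest of January, February, March, April, May, June, July).
193 ÷ 7 = 27 full weeks with remainder 4, so 27 more Thursdays after the first → 28.

28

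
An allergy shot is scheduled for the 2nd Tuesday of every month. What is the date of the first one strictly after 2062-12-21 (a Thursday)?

December 2062 starts on a Friday; its first Tuesday is the 5th, so the 2nd Tuesday is the 12th — 2062-12-12.
That is not after 2062-12-21, so look at January 2063.
January 2063 starts on a Monday; its first Tuesday is the 2nd, so the 2nd Tuesday is the 9th — 2063-01-09.

2063-01-09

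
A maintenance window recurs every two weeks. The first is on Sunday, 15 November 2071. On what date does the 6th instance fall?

The 6th occurrence is 5 intervals after the first: 5 × 14 = 70 days after 15 November 2071.
November has 30 days — 15 days to the end of November leaves 55.
December has 31 days (24 left).
24 days into January → 24 January 2072.

24 January 2072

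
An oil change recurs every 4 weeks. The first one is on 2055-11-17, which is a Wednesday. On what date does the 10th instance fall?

2056-07-26

The 10th occurrence is 9 intervals after the first: 9 × 28 = 252 days after 2055-11-17.
November has 30 days — 13 days to the end of November leaves 239.
December has 31 days (208 left).
January has 31 days (177 left).
February has 29 days (148 left).
March has 31 days (117 left).
April has 30 days (87 left).
May has 31 days (56 left).
June has 30 days (26 left).
26 days into July → 2056-07-26.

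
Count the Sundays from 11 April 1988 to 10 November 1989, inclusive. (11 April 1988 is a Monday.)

11 April 1988 is a Monday; the first Sunday on or after it is 17 April 1988 (6 days later).
From 17 April 1988 to 10 November 1989: 258 + 314 = 572 days (rest of 1988, to 10 November 1989 in 1989).
572 ÷ 7 = 81 full weeks with remainder 5, so 81 more Sundays after the first → 82.

82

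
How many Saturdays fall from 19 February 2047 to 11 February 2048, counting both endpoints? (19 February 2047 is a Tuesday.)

51

19 February 2047 is a Tuesday; the first Saturday on or after it is 23 February 2047 (4 days later).
From 23 February 2047 to 11 February 2048: 311 + 42 = 353 days (rest of 2047, to 11 February 2048 in 2048).
353 ÷ 7 = 50 full weeks with remainder 3, so 50 more Saturdays after the first → 51.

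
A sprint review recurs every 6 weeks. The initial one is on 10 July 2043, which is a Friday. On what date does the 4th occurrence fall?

13 November 2043

The 4th occurrence is 3 intervals after the first: 3 × 42 = 126 days after 10 July 2043.
July has 31 days — 21 days to the end of July leaves 105.
August has 31 days (74 left).
September has 30 days (44 left).
October has 31 days (13 left).
13 days into November → 13 November 2043.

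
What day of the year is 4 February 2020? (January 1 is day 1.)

35

Days in months before February: 31 = 31.
Plus 4 days into February → day 35.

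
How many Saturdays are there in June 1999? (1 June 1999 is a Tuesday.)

1 June 1999 is a Tuesday; the first Saturday on or after it is 5 June 1999 (4 days later).
From 5 June 1999 to 30 June 1999 is 30 − 5 = 25 days.
25 ÷ 7 = 3 full weeks with remainder 4, so 3 more Saturdays after the first → 4.

4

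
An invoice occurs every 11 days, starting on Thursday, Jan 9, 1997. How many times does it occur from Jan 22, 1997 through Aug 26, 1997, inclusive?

19

Occurrences land 11·i days after Jan 9, 1997 for i = 0, 1, 2, …
Jan 22, 1997 is 13 days after the start; 13 ÷ 11 = 1 remainder 2; since the remainder is 2, round up to i = 2. First occurrence in the window: #3 on Jan 31, 1997 (2×11 = 22 days in).
Aug 26, 1997 is 229 days after the start; 229 ÷ 11 = 20 remainder 9. Last occurrence in the window: #21 on Aug 17, 1997.
Occurrences #3 through #21: 19 in total.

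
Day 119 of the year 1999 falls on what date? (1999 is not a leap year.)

Apr 29, 1999

Jan has 31 days (119 − 31 = 88 remain).
Feb has 28 days (88 − 28 = 60 remain).
Mar has 31 days (60 − 31 = 29 remain).
29 into Apr → Apr 29.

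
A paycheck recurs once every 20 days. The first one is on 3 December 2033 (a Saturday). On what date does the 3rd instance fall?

The 3rd occurrence is 2 intervals after the first: 2 × 20 = 40 days after 3 December 2033.
December has 31 days — 28 days to the end of December leaves 12.
12 days into January → 12 January 2034.

12 January 2034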